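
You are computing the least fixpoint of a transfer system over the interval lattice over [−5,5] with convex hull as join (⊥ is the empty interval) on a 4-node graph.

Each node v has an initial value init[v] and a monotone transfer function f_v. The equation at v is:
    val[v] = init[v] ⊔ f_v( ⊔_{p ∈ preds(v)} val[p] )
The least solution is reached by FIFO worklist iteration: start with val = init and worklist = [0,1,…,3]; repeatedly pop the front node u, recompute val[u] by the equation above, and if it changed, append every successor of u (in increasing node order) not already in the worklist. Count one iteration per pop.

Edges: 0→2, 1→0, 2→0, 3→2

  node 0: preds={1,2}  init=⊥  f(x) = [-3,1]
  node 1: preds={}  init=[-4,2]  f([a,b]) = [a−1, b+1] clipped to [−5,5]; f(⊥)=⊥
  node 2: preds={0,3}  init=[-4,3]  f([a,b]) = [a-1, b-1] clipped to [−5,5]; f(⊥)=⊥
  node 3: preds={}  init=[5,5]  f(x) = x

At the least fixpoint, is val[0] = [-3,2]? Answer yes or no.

Iteration log — 5 steps:
  step 1. node 0  ⊔preds=[-4,3]  new=[-3,1]  old=⊥  +wl: 
  step 2. node 1  ⊔preds=⊥  new=[-4,2]  stable
  step 3. node 2  ⊔preds=[-3,5]  new=[-4,4]  old=[-4,3]  +wl: 0
  step 4. node 3  ⊔preds=⊥  new=[5,5]  stable
  step 5. node 0  ⊔preds=[-4,4]  new=[-3,1]  stable

Least fixpoint reached:
  node 0: [-3,1]
  node 1: [-4,2]
  node 2: [-4,4]
  node 3: [5,5]

no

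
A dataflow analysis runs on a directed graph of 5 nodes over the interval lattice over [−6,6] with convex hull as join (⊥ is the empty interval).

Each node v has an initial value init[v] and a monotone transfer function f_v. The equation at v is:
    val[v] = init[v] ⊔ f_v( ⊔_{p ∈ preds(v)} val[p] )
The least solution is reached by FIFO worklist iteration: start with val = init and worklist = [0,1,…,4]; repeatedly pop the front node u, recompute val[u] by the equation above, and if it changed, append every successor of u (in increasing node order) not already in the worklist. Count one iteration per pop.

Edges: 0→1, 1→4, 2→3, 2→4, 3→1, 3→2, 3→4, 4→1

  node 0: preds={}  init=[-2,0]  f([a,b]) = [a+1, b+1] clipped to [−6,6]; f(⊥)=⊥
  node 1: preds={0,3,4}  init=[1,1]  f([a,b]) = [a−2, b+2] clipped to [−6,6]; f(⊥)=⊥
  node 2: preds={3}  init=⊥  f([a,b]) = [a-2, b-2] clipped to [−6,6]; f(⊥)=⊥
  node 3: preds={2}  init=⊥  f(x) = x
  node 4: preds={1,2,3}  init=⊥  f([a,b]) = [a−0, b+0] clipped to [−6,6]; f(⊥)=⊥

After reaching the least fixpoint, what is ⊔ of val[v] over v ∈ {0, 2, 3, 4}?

Worklist (10 pops):
  #1 pop 0: in=⊥ → [-2,0] (no change)
  #2 pop 1: in=[-2,0] → [-4,2] (was [1,1]); enqueue []
  #3 pop 2: in=⊥ → ⊥ (no change)
  #4 pop 3: in=⊥ → ⊥ (no change)
  #5 pop 4: in=[-4,2] → [-4,2] (was ⊥); enqueue [1]
  #6 pop 1: in=[-4,2] → [-6,4] (was [-4,2]); enqueue [4]
  #7 pop 4: in=[-6,4] → [-6,4] (was [-4,2]); enqueue [1]
  #8 pop 1: in=[-6,4] → [-6,6] (was [-6,4]); enqueue [4]
  #9 pop 4: in=[-6,6] → [-6,6] (was [-6,4]); enqueue [1]
  #10 pop 1: in=[-6,6] → [-6,6] (no change)

Fixpoint:
  val[0] = [-2,0]
  val[1] = [-6,6]
  val[2] = ⊥
  val[3] = ⊥
  val[4] = [-6,6]

[-6,6]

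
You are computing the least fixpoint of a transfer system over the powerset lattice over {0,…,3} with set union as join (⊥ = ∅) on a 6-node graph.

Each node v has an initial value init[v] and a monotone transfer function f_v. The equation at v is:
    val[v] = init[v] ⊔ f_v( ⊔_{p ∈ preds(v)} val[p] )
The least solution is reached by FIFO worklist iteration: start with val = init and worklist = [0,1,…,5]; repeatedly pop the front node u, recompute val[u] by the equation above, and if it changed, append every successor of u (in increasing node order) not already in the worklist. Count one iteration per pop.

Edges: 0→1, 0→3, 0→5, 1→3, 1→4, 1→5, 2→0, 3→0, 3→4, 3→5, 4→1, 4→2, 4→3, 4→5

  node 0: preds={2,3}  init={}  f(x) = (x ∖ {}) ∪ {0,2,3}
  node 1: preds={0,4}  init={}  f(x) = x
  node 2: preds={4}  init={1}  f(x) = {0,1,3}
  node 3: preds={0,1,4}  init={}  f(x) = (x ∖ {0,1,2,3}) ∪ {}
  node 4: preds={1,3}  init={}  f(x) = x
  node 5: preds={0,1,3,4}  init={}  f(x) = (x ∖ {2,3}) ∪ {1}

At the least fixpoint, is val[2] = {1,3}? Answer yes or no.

no

Worklist (10 pops):
  #1 pop 0: in={1} → {0,1,2,3} (was {}); enqueue []
  #2 pop 1: in={0,1,2,3} → {0,1,2,3} (was {}); enqueue []
  #3 pop 2: in={} → {0,1,3} (was {1}); enqueue [0]
  #4 pop 3: in={0,1,2,3} → {} (no change)
  #5 pop 4: in={0,1,2,3} → {0,1,2,3} (was {}); enqueue [1,2,3]
  #6 pop 5: in={0,1,2,3} → {0,1} (was {}); enqueue []
  #7 pop 0: in={0,1,3} → {0,1,2,3} (no change)
  #8 pop 1: in={0,1,2,3} → {0,1,2,3} (no change)
  #9 pop 2: in={0,1,2,3} → {0,1,3} (no change)
  #10 pop 3: in={0,1,2,3} → {} (no change)

Fixpoint:
  val[0] = {0,1,2,3}
  val[1] = {0,1,2,3}
  val[2] = {0,1,3}
  val[3] = {}
  val[4] = {0,1,2,3}
  val[5] = {0,1}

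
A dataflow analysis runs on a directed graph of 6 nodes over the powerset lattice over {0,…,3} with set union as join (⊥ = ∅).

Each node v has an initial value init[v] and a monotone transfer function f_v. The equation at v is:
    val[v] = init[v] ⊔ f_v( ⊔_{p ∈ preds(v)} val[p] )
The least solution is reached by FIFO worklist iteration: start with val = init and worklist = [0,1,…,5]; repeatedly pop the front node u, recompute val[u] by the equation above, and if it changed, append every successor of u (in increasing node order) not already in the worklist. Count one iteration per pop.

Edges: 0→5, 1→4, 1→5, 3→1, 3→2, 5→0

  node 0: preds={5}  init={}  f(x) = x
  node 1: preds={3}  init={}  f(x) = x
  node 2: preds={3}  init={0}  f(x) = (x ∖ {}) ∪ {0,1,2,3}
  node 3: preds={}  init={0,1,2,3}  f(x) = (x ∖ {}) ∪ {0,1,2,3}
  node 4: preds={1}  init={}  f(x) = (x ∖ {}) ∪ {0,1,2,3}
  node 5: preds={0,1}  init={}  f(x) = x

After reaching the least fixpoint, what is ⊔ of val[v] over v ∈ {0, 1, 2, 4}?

{0,1,2,3}

Worklist (8 pops):
  #1 pop 0: in={} → {} (no change)
  #2 pop 1: in={0,1,2,3} → {0,1,2,3} (was {}); enqueue []
  #3 pop 2: in={0,1,2,3} → {0,1,2,3} (was {0}); enqueue []
  #4 pop 3: in={} → {0,1,2,3} (no change)
  #5 pop 4: in={0,1,2,3} → {0,1,2,3} (was {}); enqueue []
  #6 pop 5: in={0,1,2,3} → {0,1,2,3} (was {}); enqueue [0]
  #7 pop 0: in={0,1,2,3} → {0,1,2,3} (was {}); enqueue [5]
  #8 pop 5: in={0,1,2,3} → {0,1,2,3} (no change)

Fixpoint:
  val[0] = {0,1,2,3}
  val[1] = {0,1,2,3}
  val[2] = {0,1,2,3}
  val[3] = {0,1,2,3}
  val[4] = {0,1,2,3}
  val[5] = {0,1,2,3}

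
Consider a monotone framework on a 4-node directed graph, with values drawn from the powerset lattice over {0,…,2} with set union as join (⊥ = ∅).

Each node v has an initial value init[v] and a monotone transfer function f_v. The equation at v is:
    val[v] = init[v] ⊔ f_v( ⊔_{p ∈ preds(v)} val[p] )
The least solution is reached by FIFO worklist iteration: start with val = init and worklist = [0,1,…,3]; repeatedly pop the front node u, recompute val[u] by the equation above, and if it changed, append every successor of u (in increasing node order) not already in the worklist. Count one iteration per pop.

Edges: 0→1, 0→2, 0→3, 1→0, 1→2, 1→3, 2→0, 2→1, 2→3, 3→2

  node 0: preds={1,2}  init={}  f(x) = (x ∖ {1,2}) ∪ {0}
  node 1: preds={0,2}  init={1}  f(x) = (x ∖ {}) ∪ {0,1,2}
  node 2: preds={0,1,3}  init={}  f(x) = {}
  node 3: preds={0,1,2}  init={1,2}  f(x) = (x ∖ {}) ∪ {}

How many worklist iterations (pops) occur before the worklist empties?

6

Trace (6 dequeues):
  [1] u=0 | in {1} | out {0} | prev {} | push {}
  [2] u=1 | in {0} | out {0,1,2} | prev {1} | push {0}
  [3] u=2 | in {0,1,2} | out {} | ==
  [4] u=3 | in {0,1,2} | out {0,1,2} | prev {1,2} | push {2}
  [5] u=0 | in {0,1,2} | out {0} | ==
  [6] u=2 | in {0,1,2} | out {} | ==

Converged values:
  [0] {0}
  [1] {0,1,2}
  [2] {}
  [3] {0,1,2}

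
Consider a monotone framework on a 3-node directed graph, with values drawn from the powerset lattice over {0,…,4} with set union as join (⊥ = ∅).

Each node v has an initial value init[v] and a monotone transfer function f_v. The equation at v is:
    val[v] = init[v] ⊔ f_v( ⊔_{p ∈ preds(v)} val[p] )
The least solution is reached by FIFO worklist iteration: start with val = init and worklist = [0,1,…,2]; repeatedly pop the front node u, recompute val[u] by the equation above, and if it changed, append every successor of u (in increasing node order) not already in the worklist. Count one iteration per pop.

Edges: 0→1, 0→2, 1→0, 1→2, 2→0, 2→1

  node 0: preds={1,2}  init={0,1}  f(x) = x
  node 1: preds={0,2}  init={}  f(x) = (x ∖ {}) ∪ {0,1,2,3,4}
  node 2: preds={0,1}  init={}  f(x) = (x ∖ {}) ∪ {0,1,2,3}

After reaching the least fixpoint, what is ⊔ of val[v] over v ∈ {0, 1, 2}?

Worklist (6 pops):
  #1 pop 0: in={} → {0,1} (no change)
  #2 pop 1: in={0,1} → {0,1,2,3,4} (was {}); enqueue [0]
  #3 pop 2: in={0,1,2,3,4} → {0,1,2,3,4} (was {}); enqueue [1]
  #4 pop 0: in={0,1,2,3,4} → {0,1,2,3,4} (was {0,1}); enqueue [2]
  #5 pop 1: in={0,1,2,3,4} → {0,1,2,3,4} (no change)
  #6 pop 2: in={0,1,2,3,4} → {0,1,2,3,4} (no change)

Fixpoint:
  val[0] = {0,1,2,3,4}
  val[1] = {0,1,2,3,4}
  val[2] = {0,1,2,3,4}

{0,1,2,3,4}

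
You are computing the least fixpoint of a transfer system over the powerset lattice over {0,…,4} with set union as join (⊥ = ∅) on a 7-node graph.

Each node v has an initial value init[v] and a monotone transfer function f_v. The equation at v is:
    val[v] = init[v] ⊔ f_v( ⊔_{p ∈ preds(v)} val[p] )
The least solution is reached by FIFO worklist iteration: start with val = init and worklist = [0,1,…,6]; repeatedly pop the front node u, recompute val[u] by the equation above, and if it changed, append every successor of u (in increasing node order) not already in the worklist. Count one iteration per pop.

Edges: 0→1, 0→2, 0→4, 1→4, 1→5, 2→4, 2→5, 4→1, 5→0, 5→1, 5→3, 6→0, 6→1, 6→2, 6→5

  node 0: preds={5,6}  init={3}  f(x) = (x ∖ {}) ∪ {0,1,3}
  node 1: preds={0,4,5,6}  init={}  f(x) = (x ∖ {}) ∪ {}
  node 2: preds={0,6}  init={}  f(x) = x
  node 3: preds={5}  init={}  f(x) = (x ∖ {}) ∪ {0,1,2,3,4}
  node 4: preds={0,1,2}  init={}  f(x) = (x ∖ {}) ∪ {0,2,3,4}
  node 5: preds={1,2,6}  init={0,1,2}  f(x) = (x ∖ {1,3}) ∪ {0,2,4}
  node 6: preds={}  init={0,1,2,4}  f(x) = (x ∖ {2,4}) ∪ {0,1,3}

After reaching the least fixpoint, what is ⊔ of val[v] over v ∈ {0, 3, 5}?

Trace (12 dequeues):
  [1] u=0 | in {0,1,2,4} | out {0,1,2,3,4} | prev {3} | push {}
  [2] u=1 | in {0,1,2,3,4} | out {0,1,2,3,4} | prev {} | push {}
  [3] u=2 | in {0,1,2,3,4} | out {0,1,2,3,4} | prev {} | push {}
  [4] u=3 | in {0,1,2} | out {0,1,2,3,4} | prev {} | push {}
  [5] u=4 | in {0,1,2,3,4} | out {0,1,2,3,4} | prev {} | push {1}
  [6] u=5 | in {0,1,2,3,4} | out {0,1,2,4} | prev {0,1,2} | push {0,3}
  [7] u=6 | in {} | out {0,1,2,3,4} | prev {0,1,2,4} | push {2,5}
  [8] u=1 | in {0,1,2,3,4} | out {0,1,2,3,4} | ==
  [9] u=0 | in {0,1,2,3,4} | out {0,1,2,3,4} | ==
  [10] u=3 | in {0,1,2,4} | out {0,1,2,3,4} | ==
  [11] u=2 | in {0,1,2,3,4} | out {0,1,2,3,4} | ==
  [12] u=5 | in {0,1,2,3,4} | out {0,1,2,4} | ==

Converged values:
  [0] {0,1,2,3,4}
  [1] {0,1,2,3,4}
  [2] {0,1,2,3,4}
  [3] {0,1,2,3,4}
  [4] {0,1,2,3,4}
  [5] {0,1,2,4}
  [6] {0,1,2,3,4}

{0,1,2,3,4}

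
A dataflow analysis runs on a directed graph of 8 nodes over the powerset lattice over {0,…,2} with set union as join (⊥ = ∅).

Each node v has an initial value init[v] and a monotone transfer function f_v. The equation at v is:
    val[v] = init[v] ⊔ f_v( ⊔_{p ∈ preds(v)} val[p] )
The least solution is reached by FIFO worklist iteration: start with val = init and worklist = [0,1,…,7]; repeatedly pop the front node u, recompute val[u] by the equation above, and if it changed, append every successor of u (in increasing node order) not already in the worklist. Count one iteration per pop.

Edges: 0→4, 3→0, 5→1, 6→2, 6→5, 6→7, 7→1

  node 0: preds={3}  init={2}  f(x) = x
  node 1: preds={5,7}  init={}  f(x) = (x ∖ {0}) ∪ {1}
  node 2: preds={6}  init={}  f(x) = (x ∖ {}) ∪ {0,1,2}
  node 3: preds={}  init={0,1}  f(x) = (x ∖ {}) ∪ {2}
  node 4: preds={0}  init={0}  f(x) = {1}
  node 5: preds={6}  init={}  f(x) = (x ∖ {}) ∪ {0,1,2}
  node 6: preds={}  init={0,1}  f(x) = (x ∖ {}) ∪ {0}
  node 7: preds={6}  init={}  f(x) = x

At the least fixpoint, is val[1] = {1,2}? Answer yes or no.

Iteration log — 10 steps:
  step 1. node 0  ⊔preds={0,1}  new={0,1,2}  old={2}  +wl: 
  step 2. node 1  ⊔preds={}  new={1}  old={}  +wl: 
  step 3. node 2  ⊔preds={0,1}  new={0,1,2}  old={}  +wl: 
  step 4. node 3  ⊔preds={}  new={0,1,2}  old={0,1}  +wl: 0
  step 5. node 4  ⊔preds={0,1,2}  new={0,1}  old={0}  +wl: 
  step 6. node 5  ⊔preds={0,1}  new={0,1,2}  old={}  +wl: 1
  step 7. node 6  ⊔preds={}  new={0,1}  stable
  step 8. node 7  ⊔preds={0,1}  new={0,1}  old={}  +wl: 
  step 9. node 0  ⊔preds={0,1,2}  new={0,1,2}  stable
  step 10. node 1  ⊔preds={0,1,2}  new={1,2}  old={1}  +wl: 

Least fixpoint reached:
  node 0: {0,1,2}
  node 1: {1,2}
  node 2: {0,1,2}
  node 3: {0,1,2}
  node 4: {0,1}
  node 5: {0,1,2}
  node 6: {0,1}
  node 7: {0,1}

yes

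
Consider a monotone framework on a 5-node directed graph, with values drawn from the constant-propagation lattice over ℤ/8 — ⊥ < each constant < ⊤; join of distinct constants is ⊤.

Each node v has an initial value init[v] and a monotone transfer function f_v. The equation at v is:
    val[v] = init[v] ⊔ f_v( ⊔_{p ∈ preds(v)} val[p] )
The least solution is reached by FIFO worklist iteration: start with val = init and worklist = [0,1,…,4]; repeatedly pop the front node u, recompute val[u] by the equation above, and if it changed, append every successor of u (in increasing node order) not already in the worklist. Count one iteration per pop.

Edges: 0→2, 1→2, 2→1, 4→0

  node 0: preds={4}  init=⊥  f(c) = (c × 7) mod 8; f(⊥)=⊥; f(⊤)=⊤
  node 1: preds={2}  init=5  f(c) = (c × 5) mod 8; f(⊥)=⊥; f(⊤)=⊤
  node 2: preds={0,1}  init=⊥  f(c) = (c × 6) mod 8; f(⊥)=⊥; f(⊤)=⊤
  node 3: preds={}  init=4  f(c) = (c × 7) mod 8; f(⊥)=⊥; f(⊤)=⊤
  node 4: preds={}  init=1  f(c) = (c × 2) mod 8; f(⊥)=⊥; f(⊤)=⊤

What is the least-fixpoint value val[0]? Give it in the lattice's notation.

7

Trace (7 dequeues):
  [1] u=0 | in 1 | out 7 | prev ⊥ | push {}
  [2] u=1 | in ⊥ | out 5 | ==
  [3] u=2 | in ⊤ | out ⊤ | prev ⊥ | push {1}
  [4] u=3 | in ⊥ | out 4 | ==
  [5] u=4 | in ⊥ | out 1 | ==
  [6] u=1 | in ⊤ | out ⊤ | prev 5 | push {2}
  [7] u=2 | in ⊤ | out ⊤ | ==

Converged values:
  [0] 7
  [1] ⊤
  [2] ⊤
  [3] 4
  [4] 1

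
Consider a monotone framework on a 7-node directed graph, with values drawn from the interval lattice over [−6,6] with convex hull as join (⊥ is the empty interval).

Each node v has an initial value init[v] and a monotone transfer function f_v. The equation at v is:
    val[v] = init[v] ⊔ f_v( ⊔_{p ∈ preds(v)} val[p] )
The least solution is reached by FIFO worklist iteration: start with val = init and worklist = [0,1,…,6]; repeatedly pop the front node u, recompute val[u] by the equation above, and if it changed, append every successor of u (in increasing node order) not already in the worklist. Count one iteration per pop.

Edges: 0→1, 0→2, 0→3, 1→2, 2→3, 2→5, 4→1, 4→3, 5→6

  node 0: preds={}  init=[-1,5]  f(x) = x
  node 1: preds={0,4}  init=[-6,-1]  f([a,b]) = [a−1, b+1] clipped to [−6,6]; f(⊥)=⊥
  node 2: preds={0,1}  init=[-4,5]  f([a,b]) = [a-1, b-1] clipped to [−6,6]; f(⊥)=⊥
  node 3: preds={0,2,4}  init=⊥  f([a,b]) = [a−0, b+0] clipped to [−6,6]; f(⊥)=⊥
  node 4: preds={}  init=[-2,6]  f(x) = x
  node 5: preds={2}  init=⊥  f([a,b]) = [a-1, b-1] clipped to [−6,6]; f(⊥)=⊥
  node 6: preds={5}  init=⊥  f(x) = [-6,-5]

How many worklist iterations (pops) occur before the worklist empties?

7

Iteration log — 7 steps:
  step 1. node 0  ⊔preds=⊥  new=[-1,5]  stable
  step 2. node 1  ⊔preds=[-2,6]  new=[-6,6]  old=[-6,-1]  +wl: 
  step 3. node 2  ⊔preds=[-6,6]  new=[-6,5]  old=[-4,5]  +wl: 
  step 4. node 3  ⊔preds=[-6,6]  new=[-6,6]  old=⊥  +wl: 
  step 5. node 4  ⊔preds=⊥  new=[-2,6]  stable
  step 6. node 5  ⊔preds=[-6,5]  new=[-6,4]  old=⊥  +wl: 
  step 7. node 6  ⊔preds=[-6,4]  new=[-6,-5]  old=⊥  +wl: 

Least fixpoint reached:
  node 0: [-1,5]
  node 1: [-6,6]
  node 2: [-6,5]
  node 3: [-6,6]
  node 4: [-2,6]
  node 5: [-6,4]
  node 6: [-6,-5]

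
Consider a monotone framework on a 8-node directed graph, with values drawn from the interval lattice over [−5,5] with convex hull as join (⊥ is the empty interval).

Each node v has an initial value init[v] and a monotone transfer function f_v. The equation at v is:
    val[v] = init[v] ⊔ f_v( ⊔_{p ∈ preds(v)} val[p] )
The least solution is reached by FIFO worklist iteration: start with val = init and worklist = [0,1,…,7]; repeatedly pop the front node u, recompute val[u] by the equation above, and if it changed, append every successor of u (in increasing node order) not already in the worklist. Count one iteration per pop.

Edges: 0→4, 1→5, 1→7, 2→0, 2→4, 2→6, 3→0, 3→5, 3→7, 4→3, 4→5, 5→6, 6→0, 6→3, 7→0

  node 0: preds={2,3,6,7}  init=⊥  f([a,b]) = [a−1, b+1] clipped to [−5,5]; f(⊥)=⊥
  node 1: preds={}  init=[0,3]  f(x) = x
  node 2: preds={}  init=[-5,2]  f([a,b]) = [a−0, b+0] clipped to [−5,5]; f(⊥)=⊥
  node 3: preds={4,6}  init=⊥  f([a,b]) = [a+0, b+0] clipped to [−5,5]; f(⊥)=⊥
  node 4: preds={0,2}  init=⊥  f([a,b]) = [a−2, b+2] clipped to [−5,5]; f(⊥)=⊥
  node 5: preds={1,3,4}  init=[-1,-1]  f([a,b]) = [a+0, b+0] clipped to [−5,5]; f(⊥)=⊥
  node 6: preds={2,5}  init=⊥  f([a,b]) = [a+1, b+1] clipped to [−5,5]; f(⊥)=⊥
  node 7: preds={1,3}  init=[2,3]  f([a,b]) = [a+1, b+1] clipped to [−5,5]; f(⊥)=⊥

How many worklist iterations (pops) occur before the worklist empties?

14

Trace (14 dequeues):
  [1] u=0 | in [-5,3] | out [-5,4] | prev ⊥ | push {}
  [2] u=1 | in ⊥ | out [0,3] | ==
  [3] u=2 | in ⊥ | out [-5,2] | ==
  [4] u=3 | in ⊥ | out ⊥ | ==
  [5] u=4 | in [-5,4] | out [-5,5] | prev ⊥ | push {3}
  [6] u=5 | in [-5,5] | out [-5,5] | prev [-1,-1] | push {}
  [7] u=6 | in [-5,5] | out [-4,5] | prev ⊥ | push {0}
  [8] u=7 | in [0,3] | out [1,4] | prev [2,3] | push {}
  [9] u=3 | in [-5,5] | out [-5,5] | prev ⊥ | push {5,7}
  [10] u=0 | in [-5,5] | out [-5,5] | prev [-5,4] | push {4}
  [11] u=5 | in [-5,5] | out [-5,5] | ==
  [12] u=7 | in [-5,5] | out [-4,5] | prev [1,4] | push {0}
  [13] u=4 | in [-5,5] | out [-5,5] | ==
  [14] u=0 | in [-5,5] | out [-5,5] | ==

Converged values:
  [0] [-5,5]
  [1] [0,3]
  [2] [-5,2]
  [3] [-5,5]
  [4] [-5,5]
  [5] [-5,5]
  [6] [-4,5]
  [7] [-4,5]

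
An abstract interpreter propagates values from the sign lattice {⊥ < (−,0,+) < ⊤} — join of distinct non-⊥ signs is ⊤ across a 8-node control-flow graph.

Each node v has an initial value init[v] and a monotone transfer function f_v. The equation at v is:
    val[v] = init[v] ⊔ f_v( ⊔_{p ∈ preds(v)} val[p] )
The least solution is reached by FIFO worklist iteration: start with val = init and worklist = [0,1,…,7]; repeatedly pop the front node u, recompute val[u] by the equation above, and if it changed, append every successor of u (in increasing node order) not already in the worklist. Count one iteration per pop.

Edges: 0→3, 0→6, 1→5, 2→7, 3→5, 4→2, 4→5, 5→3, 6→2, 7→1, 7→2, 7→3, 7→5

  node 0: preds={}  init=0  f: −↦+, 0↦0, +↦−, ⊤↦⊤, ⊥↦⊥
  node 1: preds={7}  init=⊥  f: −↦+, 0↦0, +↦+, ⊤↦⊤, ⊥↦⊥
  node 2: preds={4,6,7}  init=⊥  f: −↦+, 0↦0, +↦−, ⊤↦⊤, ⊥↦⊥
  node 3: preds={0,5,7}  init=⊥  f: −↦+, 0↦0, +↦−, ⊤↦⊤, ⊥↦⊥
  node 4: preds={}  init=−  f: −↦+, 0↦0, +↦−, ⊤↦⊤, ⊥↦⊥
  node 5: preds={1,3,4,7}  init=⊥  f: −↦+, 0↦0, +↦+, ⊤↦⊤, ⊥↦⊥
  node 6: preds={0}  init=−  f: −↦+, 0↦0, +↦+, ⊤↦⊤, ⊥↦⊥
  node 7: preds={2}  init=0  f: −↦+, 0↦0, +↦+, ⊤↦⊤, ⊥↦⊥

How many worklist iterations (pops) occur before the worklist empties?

12

Trace (12 dequeues):
  [1] u=0 | in ⊥ | out 0 | ==
  [2] u=1 | in 0 | out 0 | prev ⊥ | push {}
  [3] u=2 | in ⊤ | out ⊤ | prev ⊥ | push {}
  [4] u=3 | in 0 | out 0 | prev ⊥ | push {}
  [5] u=4 | in ⊥ | out − | ==
  [6] u=5 | in ⊤ | out ⊤ | prev ⊥ | push {3}
  [7] u=6 | in 0 | out ⊤ | prev − | push {2}
  [8] u=7 | in ⊤ | out ⊤ | prev 0 | push {1,5}
  [9] u=3 | in ⊤ | out ⊤ | prev 0 | push {}
  [10] u=2 | in ⊤ | out ⊤ | ==
  [11] u=1 | in ⊤ | out ⊤ | prev 0 | push {}
  [12] u=5 | in ⊤ | out ⊤ | ==

Converged values:
  [0] 0
  [1] ⊤
  [2] ⊤
  [3] ⊤
  [4] −
  [5] ⊤
  [6] ⊤
  [7] ⊤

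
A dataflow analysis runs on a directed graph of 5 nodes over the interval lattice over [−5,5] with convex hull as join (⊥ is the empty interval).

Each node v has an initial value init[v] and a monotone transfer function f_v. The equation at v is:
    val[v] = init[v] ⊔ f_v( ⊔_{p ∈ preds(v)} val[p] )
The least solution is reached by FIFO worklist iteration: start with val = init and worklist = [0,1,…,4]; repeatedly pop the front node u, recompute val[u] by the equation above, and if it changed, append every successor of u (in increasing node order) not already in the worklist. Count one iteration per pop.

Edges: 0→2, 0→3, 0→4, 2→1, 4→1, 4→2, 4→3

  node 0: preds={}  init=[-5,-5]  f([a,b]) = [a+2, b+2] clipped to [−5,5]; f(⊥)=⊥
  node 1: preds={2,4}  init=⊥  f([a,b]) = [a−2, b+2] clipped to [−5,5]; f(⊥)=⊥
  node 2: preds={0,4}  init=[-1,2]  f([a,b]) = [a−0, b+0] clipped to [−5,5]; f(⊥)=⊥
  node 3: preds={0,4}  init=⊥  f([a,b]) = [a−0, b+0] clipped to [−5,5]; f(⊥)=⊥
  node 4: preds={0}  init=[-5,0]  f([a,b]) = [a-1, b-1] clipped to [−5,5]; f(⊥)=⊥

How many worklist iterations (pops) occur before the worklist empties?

6

Iteration log — 6 steps:
  step 1. node 0  ⊔preds=⊥  new=[-5,-5]  stable
  step 2. node 1  ⊔preds=[-5,2]  new=[-5,4]  old=⊥  +wl: 
  step 3. node 2  ⊔preds=[-5,0]  new=[-5,2]  old=[-1,2]  +wl: 1
  step 4. node 3  ⊔preds=[-5,0]  new=[-5,0]  old=⊥  +wl: 
  step 5. node 4  ⊔preds=[-5,-5]  new=[-5,0]  stable
  step 6. node 1  ⊔preds=[-5,2]  new=[-5,4]  stable

Least fixpoint reached:
  node 0: [-5,-5]
  node 1: [-5,4]
  node 2: [-5,2]
  node 3: [-5,0]
  node 4: [-5,0]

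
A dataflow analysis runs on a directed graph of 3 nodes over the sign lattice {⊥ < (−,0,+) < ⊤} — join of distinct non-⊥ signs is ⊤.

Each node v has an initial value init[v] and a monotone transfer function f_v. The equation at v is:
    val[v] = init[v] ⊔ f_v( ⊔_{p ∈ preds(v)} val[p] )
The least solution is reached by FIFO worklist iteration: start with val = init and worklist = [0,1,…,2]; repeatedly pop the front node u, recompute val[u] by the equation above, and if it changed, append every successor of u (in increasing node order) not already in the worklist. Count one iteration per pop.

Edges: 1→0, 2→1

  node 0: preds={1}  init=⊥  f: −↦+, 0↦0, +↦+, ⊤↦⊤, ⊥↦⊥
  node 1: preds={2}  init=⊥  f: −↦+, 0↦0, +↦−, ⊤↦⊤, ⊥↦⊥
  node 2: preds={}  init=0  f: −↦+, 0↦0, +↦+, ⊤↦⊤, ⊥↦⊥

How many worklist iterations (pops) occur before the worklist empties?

4

Iteration log — 4 steps:
  step 1. node 0  ⊔preds=⊥  new=⊥  stable
  step 2. node 1  ⊔preds=0  new=0  old=⊥  +wl: 0
  step 3. node 2  ⊔preds=⊥  new=0  stable
  step 4. node 0  ⊔preds=0  new=0  old=⊥  +wl: 

Least fixpoint reached:
  node 0: 0
  node 1: 0
  node 2: 0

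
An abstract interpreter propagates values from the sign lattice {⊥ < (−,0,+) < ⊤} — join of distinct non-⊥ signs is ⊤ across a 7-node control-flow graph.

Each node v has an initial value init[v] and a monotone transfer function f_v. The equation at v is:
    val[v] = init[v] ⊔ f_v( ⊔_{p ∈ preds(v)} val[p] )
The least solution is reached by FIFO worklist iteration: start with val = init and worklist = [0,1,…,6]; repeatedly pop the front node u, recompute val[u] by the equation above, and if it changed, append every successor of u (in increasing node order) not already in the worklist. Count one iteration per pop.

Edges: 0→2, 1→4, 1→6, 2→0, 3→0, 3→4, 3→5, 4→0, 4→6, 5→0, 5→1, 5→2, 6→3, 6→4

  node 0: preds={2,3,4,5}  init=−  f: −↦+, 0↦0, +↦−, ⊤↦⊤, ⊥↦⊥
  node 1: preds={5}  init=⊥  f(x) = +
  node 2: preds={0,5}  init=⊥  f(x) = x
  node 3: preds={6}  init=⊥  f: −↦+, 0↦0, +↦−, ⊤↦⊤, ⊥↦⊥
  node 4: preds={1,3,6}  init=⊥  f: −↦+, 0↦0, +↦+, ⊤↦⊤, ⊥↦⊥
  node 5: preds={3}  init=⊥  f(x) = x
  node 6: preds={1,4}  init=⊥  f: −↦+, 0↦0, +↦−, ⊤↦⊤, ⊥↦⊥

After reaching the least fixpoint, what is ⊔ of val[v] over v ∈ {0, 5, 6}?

⊤

Iteration log — 24 steps:
  step 1. node 0  ⊔preds=⊥  new=−  stable
  step 2. node 1  ⊔preds=⊥  new=+  old=⊥  +wl: 
  step 3. node 2  ⊔preds=−  new=−  old=⊥  +wl: 0
  step 4. node 3  ⊔preds=⊥  new=⊥  stable
  step 5. node 4  ⊔preds=+  new=+  old=⊥  +wl: 
  step 6. node 5  ⊔preds=⊥  new=⊥  stable
  step 7. node 6  ⊔preds=+  new=−  old=⊥  +wl: 3,4
  step 8. node 0  ⊔preds=⊤  new=⊤  old=−  +wl: 2
  step 9. node 3  ⊔preds=−  new=+  old=⊥  +wl: 0,5
  step 10. node 4  ⊔preds=⊤  new=⊤  old=+  +wl: 6
  step 11. node 2  ⊔preds=⊤  new=⊤  old=−  +wl: 
  step 12. node 0  ⊔preds=⊤  new=⊤  stable
  step 13. node 5  ⊔preds=+  new=+  old=⊥  +wl: 0,1,2
  step 14. node 6  ⊔preds=⊤  new=⊤  old=−  +wl: 3,4
  step 15. node 0  ⊔preds=⊤  new=⊤  stable
  step 16. node 1  ⊔preds=+  new=+  stable
  step 17. node 2  ⊔preds=⊤  new=⊤  stable
  step 18. node 3  ⊔preds=⊤  new=⊤  old=+  +wl: 0,5
  step 19. node 4  ⊔preds=⊤  new=⊤  stable
  step 20. node 0  ⊔preds=⊤  new=⊤  stable
  step 21. node 5  ⊔preds=⊤  new=⊤  old=+  +wl: 0,1,2
  step 22. node 0  ⊔preds=⊤  new=⊤  stable
  step 23. node 1  ⊔preds=⊤  new=+  stable
  step 24. node 2  ⊔preds=⊤  new=⊤  stable

Least fixpoint reached:
  node 0: ⊤
  node 1: +
  node 2: ⊤
  node 3: ⊤
  node 4: ⊤
  node 5: ⊤
  node 6: ⊤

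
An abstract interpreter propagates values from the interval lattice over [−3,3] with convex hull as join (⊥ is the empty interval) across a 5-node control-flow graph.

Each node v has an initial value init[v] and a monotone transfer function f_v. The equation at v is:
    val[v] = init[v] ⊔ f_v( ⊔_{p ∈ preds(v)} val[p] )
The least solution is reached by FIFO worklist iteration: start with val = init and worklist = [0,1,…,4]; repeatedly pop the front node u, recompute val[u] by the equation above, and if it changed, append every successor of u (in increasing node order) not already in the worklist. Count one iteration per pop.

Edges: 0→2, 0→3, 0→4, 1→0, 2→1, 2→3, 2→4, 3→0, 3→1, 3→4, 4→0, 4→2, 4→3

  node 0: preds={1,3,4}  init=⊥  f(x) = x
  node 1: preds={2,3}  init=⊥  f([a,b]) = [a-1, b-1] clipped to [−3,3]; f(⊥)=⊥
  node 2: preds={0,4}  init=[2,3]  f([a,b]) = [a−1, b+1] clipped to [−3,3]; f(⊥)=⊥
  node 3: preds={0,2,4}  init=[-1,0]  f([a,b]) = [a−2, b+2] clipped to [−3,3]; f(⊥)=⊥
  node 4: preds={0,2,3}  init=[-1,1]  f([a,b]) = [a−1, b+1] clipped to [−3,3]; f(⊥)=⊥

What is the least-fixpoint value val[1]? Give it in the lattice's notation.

[-3,2]

Iteration log — 12 steps:
  step 1. node 0  ⊔preds=[-1,1]  new=[-1,1]  old=⊥  +wl: 
  step 2. node 1  ⊔preds=[-1,3]  new=[-2,2]  old=⊥  +wl: 0
  step 3. node 2  ⊔preds=[-1,1]  new=[-2,3]  old=[2,3]  +wl: 1
  step 4. node 3  ⊔preds=[-2,3]  new=[-3,3]  old=[-1,0]  +wl: 
  step 5. node 4  ⊔preds=[-3,3]  new=[-3,3]  old=[-1,1]  +wl: 2,3
  step 6. node 0  ⊔preds=[-3,3]  new=[-3,3]  old=[-1,1]  +wl: 4
  step 7. node 1  ⊔preds=[-3,3]  new=[-3,2]  old=[-2,2]  +wl: 0
  step 8. node 2  ⊔preds=[-3,3]  new=[-3,3]  old=[-2,3]  +wl: 1
  step 9. node 3  ⊔preds=[-3,3]  new=[-3,3]  stable
  step 10. node 4  ⊔preds=[-3,3]  new=[-3,3]  stable
  step 11. node 0  ⊔preds=[-3,3]  new=[-3,3]  stable
  step 12. node 1  ⊔preds=[-3,3]  new=[-3,2]  stable

Least fixpoint reached:
  node 0: [-3,3]
  node 1: [-3,2]
  node 2: [-3,3]
  node 3: [-3,3]
  node 4: [-3,3]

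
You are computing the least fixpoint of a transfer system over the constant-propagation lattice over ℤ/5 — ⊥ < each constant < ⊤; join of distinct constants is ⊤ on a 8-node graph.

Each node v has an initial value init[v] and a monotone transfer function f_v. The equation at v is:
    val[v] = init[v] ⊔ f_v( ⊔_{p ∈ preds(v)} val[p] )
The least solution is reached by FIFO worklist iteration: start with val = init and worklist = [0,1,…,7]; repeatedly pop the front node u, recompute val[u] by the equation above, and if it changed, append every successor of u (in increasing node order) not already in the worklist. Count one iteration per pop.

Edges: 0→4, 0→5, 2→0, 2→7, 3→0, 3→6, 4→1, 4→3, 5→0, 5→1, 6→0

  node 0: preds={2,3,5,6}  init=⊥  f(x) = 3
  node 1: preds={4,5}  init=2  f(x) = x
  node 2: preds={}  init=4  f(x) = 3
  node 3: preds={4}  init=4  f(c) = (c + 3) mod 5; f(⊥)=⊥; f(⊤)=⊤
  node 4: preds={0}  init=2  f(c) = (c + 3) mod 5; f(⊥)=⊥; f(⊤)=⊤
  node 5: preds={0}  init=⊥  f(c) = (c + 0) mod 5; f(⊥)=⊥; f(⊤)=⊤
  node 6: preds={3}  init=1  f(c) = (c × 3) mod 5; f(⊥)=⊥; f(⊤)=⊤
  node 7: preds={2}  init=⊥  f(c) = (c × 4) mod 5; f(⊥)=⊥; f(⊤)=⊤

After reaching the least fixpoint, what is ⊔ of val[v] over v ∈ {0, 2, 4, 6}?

Trace (11 dequeues):
  [1] u=0 | in ⊤ | out 3 | prev ⊥ | push {}
  [2] u=1 | in 2 | out 2 | ==
  [3] u=2 | in ⊥ | out ⊤ | prev 4 | push {0}
  [4] u=3 | in 2 | out ⊤ | prev 4 | push {}
  [5] u=4 | in 3 | out ⊤ | prev 2 | push {1,3}
  [6] u=5 | in 3 | out 3 | prev ⊥ | push {}
  [7] u=6 | in ⊤ | out ⊤ | prev 1 | push {}
  [8] u=7 | in ⊤ | out ⊤ | prev ⊥ | push {}
  [9] u=0 | in ⊤ | out 3 | ==
  [10] u=1 | in ⊤ | out ⊤ | prev 2 | push {}
  [11] u=3 | in ⊤ | out ⊤ | ==

Converged values:
  [0] 3
  [1] ⊤
  [2] ⊤
  [3] ⊤
  [4] ⊤
  [5] 3
  [6] ⊤
  [7] ⊤

⊤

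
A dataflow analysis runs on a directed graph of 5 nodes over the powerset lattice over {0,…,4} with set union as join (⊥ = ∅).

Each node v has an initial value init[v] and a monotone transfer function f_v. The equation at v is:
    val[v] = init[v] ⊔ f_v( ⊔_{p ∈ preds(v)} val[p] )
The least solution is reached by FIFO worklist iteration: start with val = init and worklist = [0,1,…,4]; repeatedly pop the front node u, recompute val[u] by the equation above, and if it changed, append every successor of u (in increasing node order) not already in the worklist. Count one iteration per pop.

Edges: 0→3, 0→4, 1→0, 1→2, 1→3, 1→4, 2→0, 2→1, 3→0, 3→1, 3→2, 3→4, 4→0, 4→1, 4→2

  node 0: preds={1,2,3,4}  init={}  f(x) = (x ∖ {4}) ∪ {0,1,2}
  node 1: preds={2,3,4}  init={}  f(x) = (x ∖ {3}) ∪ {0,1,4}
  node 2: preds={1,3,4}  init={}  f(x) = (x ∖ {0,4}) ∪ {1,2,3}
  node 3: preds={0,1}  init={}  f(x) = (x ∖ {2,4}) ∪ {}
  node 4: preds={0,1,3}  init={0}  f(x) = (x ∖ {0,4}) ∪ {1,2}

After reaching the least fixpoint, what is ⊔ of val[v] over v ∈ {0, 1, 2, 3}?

{0,1,2,3,4}

Iteration log — 13 steps:
  step 1. node 0  ⊔preds={0}  new={0,1,2}  old={}  +wl: 
  step 2. node 1  ⊔preds={0}  new={0,1,4}  old={}  +wl: 0
  step 3. node 2  ⊔preds={0,1,4}  new={1,2,3}  old={}  +wl: 1
  step 4. node 3  ⊔preds={0,1,2,4}  new={0,1}  old={}  +wl: 2
  step 5. node 4  ⊔preds={0,1,2,4}  new={0,1,2}  old={0}  +wl: 
  step 6. node 0  ⊔preds={0,1,2,3,4}  new={0,1,2,3}  old={0,1,2}  +wl: 3,4
  step 7. node 1  ⊔preds={0,1,2,3}  new={0,1,2,4}  old={0,1,4}  +wl: 0
  step 8. node 2  ⊔preds={0,1,2,4}  new={1,2,3}  stable
  step 9. node 3  ⊔preds={0,1,2,3,4}  new={0,1,3}  old={0,1}  +wl: 1,2
  step 10. node 4  ⊔preds={0,1,2,3,4}  new={0,1,2,3}  old={0,1,2}  +wl: 
  step 11. node 0  ⊔preds={0,1,2,3,4}  new={0,1,2,3}  stable
  step 12. node 1  ⊔preds={0,1,2,3}  new={0,1,2,4}  stable
  step 13. node 2  ⊔preds={0,1,2,3,4}  new={1,2,3}  stable

Least fixpoint reached:
  node 0: {0,1,2,3}
  node 1: {0,1,2,4}
  node 2: {1,2,3}
  node 3: {0,1,3}
  node 4: {0,1,2,3}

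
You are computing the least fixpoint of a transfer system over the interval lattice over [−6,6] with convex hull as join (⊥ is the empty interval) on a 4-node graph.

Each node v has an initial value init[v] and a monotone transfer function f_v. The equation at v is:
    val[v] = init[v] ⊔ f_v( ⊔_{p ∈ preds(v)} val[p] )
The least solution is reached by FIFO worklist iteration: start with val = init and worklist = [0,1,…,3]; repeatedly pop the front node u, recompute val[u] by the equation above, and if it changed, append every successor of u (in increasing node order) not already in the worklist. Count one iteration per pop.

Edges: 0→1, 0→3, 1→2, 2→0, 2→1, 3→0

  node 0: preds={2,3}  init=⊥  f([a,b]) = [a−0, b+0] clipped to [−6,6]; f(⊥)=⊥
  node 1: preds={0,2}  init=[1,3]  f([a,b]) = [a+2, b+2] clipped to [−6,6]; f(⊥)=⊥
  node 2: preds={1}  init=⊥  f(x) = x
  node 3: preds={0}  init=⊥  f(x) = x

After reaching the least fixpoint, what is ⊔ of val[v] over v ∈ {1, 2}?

Trace (16 dequeues):
  [1] u=0 | in ⊥ | out ⊥ | ==
  [2] u=1 | in ⊥ | out [1,3] | ==
  [3] u=2 | in [1,3] | out [1,3] | prev ⊥ | push {0,1}
  [4] u=3 | in ⊥ | out ⊥ | ==
  [5] u=0 | in [1,3] | out [1,3] | prev ⊥ | push {3}
  [6] u=1 | in [1,3] | out [1,5] | prev [1,3] | push {2}
  [7] u=3 | in [1,3] | out [1,3] | prev ⊥ | push {0}
  [8] u=2 | in [1,5] | out [1,5] | prev [1,3] | push {1}
  [9] u=0 | in [1,5] | out [1,5] | prev [1,3] | push {3}
  [10] u=1 | in [1,5] | out [1,6] | prev [1,5] | push {2}
  [11] u=3 | in [1,5] | out [1,5] | prev [1,3] | push {0}
  [12] u=2 | in [1,6] | out [1,6] | prev [1,5] | push {1}
  [13] u=0 | in [1,6] | out [1,6] | prev [1,5] | push {3}
  [14] u=1 | in [1,6] | out [1,6] | ==
  [15] u=3 | in [1,6] | out [1,6] | prev [1,5] | push {0}
  [16] u=0 | in [1,6] | out [1,6] | ==

Converged values:
  [0] [1,6]
  [1] [1,6]
  [2] [1,6]
  [3] [1,6]

[1,6]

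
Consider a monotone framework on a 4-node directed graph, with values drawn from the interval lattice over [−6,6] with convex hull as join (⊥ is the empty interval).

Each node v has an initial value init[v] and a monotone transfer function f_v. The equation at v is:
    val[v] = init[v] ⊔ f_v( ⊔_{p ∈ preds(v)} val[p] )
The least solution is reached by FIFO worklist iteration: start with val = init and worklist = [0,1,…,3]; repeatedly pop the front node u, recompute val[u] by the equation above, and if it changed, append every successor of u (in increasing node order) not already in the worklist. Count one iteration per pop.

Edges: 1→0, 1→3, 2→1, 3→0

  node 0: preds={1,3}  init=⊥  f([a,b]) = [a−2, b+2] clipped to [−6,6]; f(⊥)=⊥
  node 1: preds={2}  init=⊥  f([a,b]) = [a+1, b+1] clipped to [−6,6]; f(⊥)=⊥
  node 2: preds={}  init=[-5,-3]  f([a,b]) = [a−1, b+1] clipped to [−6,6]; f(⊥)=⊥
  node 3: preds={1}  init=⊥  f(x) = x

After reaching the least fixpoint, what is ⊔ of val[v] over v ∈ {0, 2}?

Worklist (5 pops):
  #1 pop 0: in=⊥ → ⊥ (no change)
  #2 pop 1: in=[-5,-3] → [-4,-2] (was ⊥); enqueue [0]
  #3 pop 2: in=⊥ → [-5,-3] (no change)
  #4 pop 3: in=[-4,-2] → [-4,-2] (was ⊥); enqueue []
  #5 pop 0: in=[-4,-2] → [-6,0] (was ⊥); enqueue []

Fixpoint:
  val[0] = [-6,0]
  val[1] = [-4,-2]
  val[2] = [-5,-3]
  val[3] = [-4,-2]

[-6,0]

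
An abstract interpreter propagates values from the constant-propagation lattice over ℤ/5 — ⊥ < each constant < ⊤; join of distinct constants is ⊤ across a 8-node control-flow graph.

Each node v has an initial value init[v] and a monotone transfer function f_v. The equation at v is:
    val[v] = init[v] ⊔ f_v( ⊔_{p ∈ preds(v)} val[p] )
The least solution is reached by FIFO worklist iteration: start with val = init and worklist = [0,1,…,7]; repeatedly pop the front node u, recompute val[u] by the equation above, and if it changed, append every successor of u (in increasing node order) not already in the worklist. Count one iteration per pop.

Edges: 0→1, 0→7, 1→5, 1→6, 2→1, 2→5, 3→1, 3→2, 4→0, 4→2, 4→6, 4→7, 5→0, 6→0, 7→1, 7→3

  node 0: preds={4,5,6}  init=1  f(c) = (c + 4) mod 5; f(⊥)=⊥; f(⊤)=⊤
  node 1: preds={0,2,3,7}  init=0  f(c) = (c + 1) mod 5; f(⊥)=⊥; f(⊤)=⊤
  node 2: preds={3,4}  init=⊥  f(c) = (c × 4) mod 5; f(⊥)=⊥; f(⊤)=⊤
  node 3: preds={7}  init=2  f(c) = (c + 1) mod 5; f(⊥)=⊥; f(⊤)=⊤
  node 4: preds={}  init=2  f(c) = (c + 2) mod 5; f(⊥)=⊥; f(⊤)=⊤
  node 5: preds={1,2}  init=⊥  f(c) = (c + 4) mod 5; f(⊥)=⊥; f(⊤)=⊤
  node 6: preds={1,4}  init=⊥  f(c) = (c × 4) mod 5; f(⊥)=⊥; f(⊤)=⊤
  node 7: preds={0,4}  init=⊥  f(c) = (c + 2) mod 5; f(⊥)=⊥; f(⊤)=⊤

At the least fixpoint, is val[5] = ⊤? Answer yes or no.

Trace (16 dequeues):
  [1] u=0 | in 2 | out 1 | ==
  [2] u=1 | in ⊤ | out ⊤ | prev 0 | push {}
  [3] u=2 | in 2 | out 3 | prev ⊥ | push {1}
  [4] u=3 | in ⊥ | out 2 | ==
  [5] u=4 | in ⊥ | out 2 | ==
  [6] u=5 | in ⊤ | out ⊤ | prev ⊥ | push {0}
  [7] u=6 | in ⊤ | out ⊤ | prev ⊥ | push {}
  [8] u=7 | in ⊤ | out ⊤ | prev ⊥ | push {3}
  [9] u=1 | in ⊤ | out ⊤ | ==
  [10] u=0 | in ⊤ | out ⊤ | prev 1 | push {1,7}
  [11] u=3 | in ⊤ | out ⊤ | prev 2 | push {2}
  [12] u=1 | in ⊤ | out ⊤ | ==
  [13] u=7 | in ⊤ | out ⊤ | ==
  [14] u=2 | in ⊤ | out ⊤ | prev 3 | push {1,5}
  [15] u=1 | in ⊤ | out ⊤ | ==
  [16] u=5 | in ⊤ | out ⊤ | ==

Converged values:
  [0] ⊤
  [1] ⊤
  [2] ⊤
  [3] ⊤
  [4] 2
  [5] ⊤
  [6] ⊤
  [7] ⊤

yes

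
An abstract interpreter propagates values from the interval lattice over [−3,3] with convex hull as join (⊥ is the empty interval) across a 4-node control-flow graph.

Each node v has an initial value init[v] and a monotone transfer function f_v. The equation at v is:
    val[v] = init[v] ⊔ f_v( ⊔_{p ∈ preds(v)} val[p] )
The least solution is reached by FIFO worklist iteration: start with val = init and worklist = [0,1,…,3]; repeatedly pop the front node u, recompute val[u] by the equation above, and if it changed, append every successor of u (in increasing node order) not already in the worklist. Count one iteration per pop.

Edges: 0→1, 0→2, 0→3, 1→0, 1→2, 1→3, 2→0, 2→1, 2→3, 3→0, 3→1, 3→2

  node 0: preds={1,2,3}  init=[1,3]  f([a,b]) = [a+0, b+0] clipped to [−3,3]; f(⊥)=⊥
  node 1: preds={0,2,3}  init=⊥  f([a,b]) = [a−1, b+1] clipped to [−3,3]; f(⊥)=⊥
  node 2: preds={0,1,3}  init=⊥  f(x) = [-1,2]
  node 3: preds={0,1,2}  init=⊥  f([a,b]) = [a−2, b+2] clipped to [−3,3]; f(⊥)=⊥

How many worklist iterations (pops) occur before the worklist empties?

9

Trace (9 dequeues):
  [1] u=0 | in ⊥ | out [1,3] | ==
  [2] u=1 | in [1,3] | out [0,3] | prev ⊥ | push {0}
  [3] u=2 | in [0,3] | out [-1,2] | prev ⊥ | push {1}
  [4] u=3 | in [-1,3] | out [-3,3] | prev ⊥ | push {2}
  [5] u=0 | in [-3,3] | out [-3,3] | prev [1,3] | push {3}
  [6] u=1 | in [-3,3] | out [-3,3] | prev [0,3] | push {0}
  [7] u=2 | in [-3,3] | out [-1,2] | ==
  [8] u=3 | in [-3,3] | out [-3,3] | ==
  [9] u=0 | in [-3,3] | out [-3,3] | ==

Converged values:
  [0] [-3,3]
  [1] [-3,3]
  [2] [-1,2]
  [3] [-3,3]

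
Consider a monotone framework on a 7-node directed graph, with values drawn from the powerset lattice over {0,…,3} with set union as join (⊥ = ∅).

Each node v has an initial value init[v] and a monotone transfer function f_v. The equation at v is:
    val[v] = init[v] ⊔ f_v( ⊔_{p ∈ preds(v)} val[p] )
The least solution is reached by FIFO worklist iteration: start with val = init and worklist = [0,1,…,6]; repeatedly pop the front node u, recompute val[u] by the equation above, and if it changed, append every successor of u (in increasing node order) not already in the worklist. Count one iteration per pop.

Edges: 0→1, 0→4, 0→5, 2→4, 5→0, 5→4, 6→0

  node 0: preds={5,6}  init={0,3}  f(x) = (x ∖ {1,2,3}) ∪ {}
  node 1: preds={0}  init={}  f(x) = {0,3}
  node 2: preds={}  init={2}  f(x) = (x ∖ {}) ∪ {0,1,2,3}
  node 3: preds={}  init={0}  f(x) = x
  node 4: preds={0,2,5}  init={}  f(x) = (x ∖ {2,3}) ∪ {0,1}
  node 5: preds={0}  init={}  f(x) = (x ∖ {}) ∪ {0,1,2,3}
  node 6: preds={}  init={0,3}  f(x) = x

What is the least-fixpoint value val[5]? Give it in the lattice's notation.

Iteration log — 9 steps:
  step 1. node 0  ⊔preds={0,3}  new={0,3}  stable
  step 2. node 1  ⊔preds={0,3}  new={0,3}  old={}  +wl: 
  step 3. node 2  ⊔preds={}  new={0,1,2,3}  old={2}  +wl: 
  step 4. node 3  ⊔preds={}  new={0}  stable
  step 5. node 4  ⊔preds={0,1,2,3}  new={0,1}  old={}  +wl: 
  step 6. node 5  ⊔preds={0,3}  new={0,1,2,3}  old={}  +wl: 0,4
  step 7. node 6  ⊔preds={}  new={0,3}  stable
  step 8. node 0  ⊔preds={0,1,2,3}  new={0,3}  stable
  step 9. node 4  ⊔preds={0,1,2,3}  new={0,1}  stable

Least fixpoint reached:
  node 0: {0,3}
  node 1: {0,3}
  node 2: {0,1,2,3}
  node 3: {0}
  node 4: {0,1}
  node 5: {0,1,2,3}
  node 6: {0,3}

{0,1,2,3}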